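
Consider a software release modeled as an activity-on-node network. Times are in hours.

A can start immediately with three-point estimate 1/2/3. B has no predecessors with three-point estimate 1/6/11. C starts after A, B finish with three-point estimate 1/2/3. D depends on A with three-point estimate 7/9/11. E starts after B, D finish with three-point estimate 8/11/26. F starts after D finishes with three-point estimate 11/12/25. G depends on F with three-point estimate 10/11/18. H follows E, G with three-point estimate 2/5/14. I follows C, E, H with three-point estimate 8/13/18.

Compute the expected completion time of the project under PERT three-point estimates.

te_A = (1 + 4·2 + 3)/6 = 12/6 = 2
te_B = (1 + 4·6 + 11)/6 = 36/6 = 6
te_C = (1 + 4·2 + 3)/6 = 12/6 = 2
te_D = (7 + 4·9 + 11)/6 = 54/6 = 9
te_E = (8 + 4·11 + 26)/6 = 78/6 = 13
te_F = (11 + 4·12 + 25)/6 = 84/6 = 14
te_G = (10 + 4·11 + 18)/6 = 72/6 = 12
te_H = (2 + 4·5 + 14)/6 = 36/6 = 6
te_I = (8 + 4·13 + 18)/6 = 78/6 = 13

Forward pass:
ES_A = 0; EF_A = 2
ES_B = 0; EF_B = 6
ES_C = max(EF_A=2, EF_B=6) = 6; EF_C = 6+2 = 8
ES_D = 2; EF_D = 2+9 = 11
ES_E = max(EF_B=6, EF_D=11) = 11; EF_E = 11+13 = 24
ES_F = 11; EF_F = 11+14 = 25
ES_G = 25; EF_G = 25+12 = 37
ES_H = max(EF_E=24, EF_G=37) = 37; EF_H = 37+6 = 43
ES_I = max(EF_C=8, EF_E=24, EF_H=43) = 43; EF_I = 43+13 = 56
Expected project duration μ = 56 hours. Critical path: A → D → F → G → H → I.

56 hours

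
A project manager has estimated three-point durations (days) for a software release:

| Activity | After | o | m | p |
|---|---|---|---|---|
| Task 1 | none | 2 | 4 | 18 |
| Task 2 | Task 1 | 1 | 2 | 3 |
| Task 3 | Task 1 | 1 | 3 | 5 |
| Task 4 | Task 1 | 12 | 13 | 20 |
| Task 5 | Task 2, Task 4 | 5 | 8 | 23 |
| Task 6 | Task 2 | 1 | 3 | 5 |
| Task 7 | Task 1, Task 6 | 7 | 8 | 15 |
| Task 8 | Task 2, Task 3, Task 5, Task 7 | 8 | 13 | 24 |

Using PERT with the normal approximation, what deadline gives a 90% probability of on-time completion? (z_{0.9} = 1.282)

te_Task 1 = (2 + 4·4 + 18)/6 = 36/6 = 6; σ²_Task 1 = ((18−2)/6)² = 7.111
te_Task 2 = (1 + 4·2 + 3)/6 = 12/6 = 2; σ²_Task 2 = ((3−1)/6)² = 0.111
te_Task 3 = (1 + 4·3 + 5)/6 = 18/6 = 3; σ²_Task 3 = ((5−1)/6)² = 0.444
te_Task 4 = (12 + 4·13 + 20)/6 = 84/6 = 14; σ²_Task 4 = ((20−12)/6)² = 1.778
te_Task 5 = (5 + 4·8 + 23)/6 = 60/6 = 10; σ²_Task 5 = ((23−5)/6)² = 9.000
te_Task 6 = (1 + 4·3 + 5)/6 = 18/6 = 3; σ²_Task 6 = ((5−1)/6)² = 0.444
te_Task 7 = (7 + 4·8 + 15)/6 = 54/6 = 9; σ²_Task 7 = ((15−7)/6)² = 1.778
te_Task 8 = (8 + 4·13 + 24)/6 = 84/6 = 14; σ²_Task 8 = ((24−8)/6)² = 7.111

Forward pass:
ES_Task 1 = 0; EF_Task 1 = 6
ES_Task 2 = 6; EF_Task 2 = 6+2 = 8
ES_Task 3 = 6; EF_Task 3 = 6+3 = 9
ES_Task 4 = 6; EF_Task 4 = 6+14 = 20
ES_Task 5 = max(EF_Task 2=8, EF_Task 4=20) = 20; EF_Task 5 = 20+10 = 30
ES_Task 6 = 8; EF_Task 6 = 8+3 = 11
ES_Task 7 = max(EF_Task 1=6, EF_Task 6=11) = 11; EF_Task 7 = 11+9 = 20
ES_Task 8 = max(EF_Task 2=8, EF_Task 3=9, EF_Task 5=30, EF_Task 7=20) = 30; EF_Task 8 = 30+14 = 44
Expected project duration μ = 44 days. Critical path: Task 1 → Task 4 → Task 5 → Task 8.

Variance along critical path = 7.111 + 1.778 + 9.000 + 7.111 = 25.000; σ = 5.000 days.
D = μ + z·σ = 44 + 1.282·5.000 = 50.4 days

50.4 days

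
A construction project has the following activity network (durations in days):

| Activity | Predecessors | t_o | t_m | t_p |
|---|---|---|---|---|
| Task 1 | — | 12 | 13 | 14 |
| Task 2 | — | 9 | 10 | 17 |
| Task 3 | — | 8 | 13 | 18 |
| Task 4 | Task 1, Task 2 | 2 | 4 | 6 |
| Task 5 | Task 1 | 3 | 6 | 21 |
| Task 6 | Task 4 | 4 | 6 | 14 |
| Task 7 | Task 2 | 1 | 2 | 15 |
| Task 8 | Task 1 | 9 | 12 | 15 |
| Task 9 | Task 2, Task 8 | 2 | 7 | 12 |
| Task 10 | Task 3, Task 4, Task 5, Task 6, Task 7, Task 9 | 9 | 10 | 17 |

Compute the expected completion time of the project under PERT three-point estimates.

43 days

te_Task 1 = (12 + 4·13 + 14)/6 = 78/6 = 13
te_Task 2 = (9 + 4·10 + 17)/6 = 66/6 = 11
te_Task 3 = (8 + 4·13 + 18)/6 = 78/6 = 13
te_Task 4 = (2 + 4·4 + 6)/6 = 24/6 = 4
te_Task 5 = (3 + 4·6 + 21)/6 = 48/6 = 8
te_Task 6 = (4 + 4·6 + 14)/6 = 42/6 = 7
te_Task 7 = (1 + 4·2 + 15)/6 = 24/6 = 4
te_Task 8 = (9 + 4·12 + 15)/6 = 72/6 = 12
te_Task 9 = (2 + 4·7 + 12)/6 = 42/6 = 7
te_Task 10 = (9 + 4·10 + 17)/6 = 66/6 = 11

Forward pass:
ES_Task 1 = 0; EF_Task 1 = 13
ES_Task 2 = 0; EF_Task 2 = 11
ES_Task 3 = 0; EF_Task 3 = 13
ES_Task 4 = max(EF_Task 1=13, EF_Task 2=11) = 13; EF_Task 4 = 13+4 = 17
ES_Task 5 = 13; EF_Task 5 = 13+8 = 21
ES_Task 6 = 17; EF_Task 6 = 17+7 = 24
ES_Task 7 = 11; EF_Task 7 = 11+4 = 15
ES_Task 8 = 13; EF_Task 8 = 13+12 = 25
ES_Task 9 = max(EF_Task 2=11, EF_Task 8=25) = 25; EF_Task 9 = 25+7 = 32
ES_Task 10 = max(EF_Task 3=13, EF_Task 4=17, EF_Task 5=21, EF_Task 6=24, EF_Task 7=15, EF_Task 9=32) = 32; EF_Task 10 = 32+11 = 43
Expected project duration μ = 43 days. Critical path: Task 1 → Task 8 → Task 9 → Task 10.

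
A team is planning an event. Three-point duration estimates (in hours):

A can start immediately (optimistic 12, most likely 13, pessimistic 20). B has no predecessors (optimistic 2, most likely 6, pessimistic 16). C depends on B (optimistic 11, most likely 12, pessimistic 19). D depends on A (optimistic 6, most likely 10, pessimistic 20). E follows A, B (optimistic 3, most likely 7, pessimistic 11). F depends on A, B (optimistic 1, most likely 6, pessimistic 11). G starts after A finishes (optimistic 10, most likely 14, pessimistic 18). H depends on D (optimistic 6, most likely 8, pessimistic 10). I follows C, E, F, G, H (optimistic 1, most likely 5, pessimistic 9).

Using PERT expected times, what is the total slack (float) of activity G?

5 hours

te_A = (12 + 4·13 + 20)/6 = 84/6 = 14
te_B = (2 + 4·6 + 16)/6 = 42/6 = 7
te_C = (11 + 4·12 + 19)/6 = 78/6 = 13
te_D = (6 + 4·10 + 20)/6 = 66/6 = 11
te_E = (3 + 4·7 + 11)/6 = 42/6 = 7
te_F = (1 + 4·6 + 11)/6 = 36/6 = 6
te_G = (10 + 4·14 + 18)/6 = 84/6 = 14
te_H = (6 + 4·8 + 10)/6 = 48/6 = 8
te_I = (1 + 4·5 + 9)/6 = 30/6 = 5

Forward pass:
ES_A = 0; EF_A = 14
ES_B = 0; EF_B = 7
ES_C = 7; EF_C = 7+13 = 20
ES_D = 14; EF_D = 14+11 = 25
ES_E = max(EF_A=14, EF_B=7) = 14; EF_E = 14+7 = 21
ES_F = max(EF_A=14, EF_B=7) = 14; EF_F = 14+6 = 20
ES_G = 14; EF_G = 14+14 = 28
ES_H = 25; EF_H = 25+8 = 33
ES_I = max(EF_C=20, EF_E=21, EF_F=20, EF_G=28, EF_H=33) = 33; EF_I = 33+5 = 38
Expected project duration μ = 38 hours. Critical path: A → D → H → I.

Backward pass:
LF_I = 38; LS_I = 38−5 = 33
LF_H = LS_I = 33; LS_H = 33−8 = 25
LF_G = LS_I = 33; LS_G = 33−14 = 19
LF_F = LS_I = 33; LS_F = 33−6 = 27
LF_E = LS_I = 33; LS_E = 33−7 = 26
LF_D = LS_H = 25; LS_D = 25−11 = 14
LF_C = LS_I = 33; LS_C = 33−13 = 20
LF_B = min(LS_C=20, LS_E=26, LS_F=27) = 20; LS_B = 20−7 = 13
LF_A = min(LS_D=14, LS_E=26, LS_F=27, LS_G=19) = 14; LS_A = 14−14 = 0
Slack_G = LS_G − ES_G = 19 − 14 = 5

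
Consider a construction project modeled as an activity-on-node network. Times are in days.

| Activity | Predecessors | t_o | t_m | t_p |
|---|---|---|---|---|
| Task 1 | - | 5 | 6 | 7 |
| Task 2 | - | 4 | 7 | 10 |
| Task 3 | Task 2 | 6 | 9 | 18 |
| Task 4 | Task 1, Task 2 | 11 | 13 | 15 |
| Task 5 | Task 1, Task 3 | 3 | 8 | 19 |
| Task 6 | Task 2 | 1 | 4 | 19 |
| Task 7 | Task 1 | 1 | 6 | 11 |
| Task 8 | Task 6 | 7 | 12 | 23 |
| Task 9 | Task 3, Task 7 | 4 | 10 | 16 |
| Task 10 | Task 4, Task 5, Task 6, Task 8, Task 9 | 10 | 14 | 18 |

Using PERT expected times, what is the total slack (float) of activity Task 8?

1 days

te_Task 1 = (5 + 4·6 + 7)/6 = 36/6 = 6
te_Task 2 = (4 + 4·7 + 10)/6 = 42/6 = 7
te_Task 3 = (6 + 4·9 + 18)/6 = 60/6 = 10
te_Task 4 = (11 + 4·13 + 15)/6 = 78/6 = 13
te_Task 5 = (3 + 4·8 + 19)/6 = 54/6 = 9
te_Task 6 = (1 + 4·4 + 19)/6 = 36/6 = 6
te_Task 7 = (1 + 4·6 + 11)/6 = 36/6 = 6
te_Task 8 = (7 + 4·12 + 23)/6 = 78/6 = 13
te_Task 9 = (4 + 4·10 + 16)/6 = 60/6 = 10
te_Task 10 = (10 + 4·14 + 18)/6 = 84/6 = 14

Forward pass:
ES_Task 1 = 0; EF_Task 1 = 6
ES_Task 2 = 0; EF_Task 2 = 7
ES_Task 3 = 7; EF_Task 3 = 7+10 = 17
ES_Task 4 = max(EF_Task 1=6, EF_Task 2=7) = 7; EF_Task 4 = 7+13 = 20
ES_Task 5 = max(EF_Task 1=6, EF_Task 3=17) = 17; EF_Task 5 = 17+9 = 26
ES_Task 6 = 7; EF_Task 6 = 7+6 = 13
ES_Task 7 = 6; EF_Task 7 = 6+6 = 12
ES_Task 8 = 13; EF_Task 8 = 13+13 = 26
ES_Task 9 = max(EF_Task 3=17, EF_Task 7=12) = 17; EF_Task 9 = 17+10 = 27
ES_Task 10 = max(EF_Task 4=20, EF_Task 5=26, EF_Task 6=13, EF_Task 8=26, EF_Task 9=27) = 27; EF_Task 10 = 27+14 = 41
Expected project duration μ = 41 days. Critical path: Task 2 → Task 3 → Task 9 → Task 10.

Backward pass:
LF_Task 10 = 41; LS_Task 10 = 41−14 = 27
LF_Task 9 = LS_Task 10 = 27; LS_Task 9 = 27−10 = 17
LF_Task 8 = LS_Task 10 = 27; LS_Task 8 = 27−13 = 14
LF_Task 7 = LS_Task 9 = 17; LS_Task 7 = 17−6 = 11
LF_Task 6 = min(LS_Task 8=14, LS_Task 10=27) = 14; LS_Task 6 = 14−6 = 8
LF_Task 5 = LS_Task 10 = 27; LS_Task 5 = 27−9 = 18
LF_Task 4 = LS_Task 10 = 27; LS_Task 4 = 27−13 = 14
LF_Task 3 = min(LS_Task 5=18, LS_Task 9=17) = 17; LS_Task 3 = 17−10 = 7
LF_Task 2 = min(LS_Task 3=7, LS_Task 4=14, LS_Task 6=8) = 7; LS_Task 2 = 7−7 = 0
LF_Task 1 = min(LS_Task 4=14, LS_Task 5=18, LS_Task 7=11) = 11; LS_Task 1 = 11−6 = 5
Slack_Task 8 = LS_Task 8 − ES_Task 8 = 14 − 13 = 1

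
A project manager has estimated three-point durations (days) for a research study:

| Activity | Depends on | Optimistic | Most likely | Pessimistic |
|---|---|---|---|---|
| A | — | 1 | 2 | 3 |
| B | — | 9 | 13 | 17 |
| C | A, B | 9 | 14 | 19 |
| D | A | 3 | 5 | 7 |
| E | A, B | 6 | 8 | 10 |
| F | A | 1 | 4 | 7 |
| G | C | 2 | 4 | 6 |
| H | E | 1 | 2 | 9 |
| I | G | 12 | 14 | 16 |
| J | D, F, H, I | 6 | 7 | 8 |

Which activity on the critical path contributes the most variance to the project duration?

te_A = (1 + 4·2 + 3)/6 = 12/6 = 2; σ²_A = ((3−1)/6)² = 0.111
te_B = (9 + 4·13 + 17)/6 = 78/6 = 13; σ²_B = ((17−9)/6)² = 1.778
te_C = (9 + 4·14 + 19)/6 = 84/6 = 14; σ²_C = ((19−9)/6)² = 2.778
te_D = (3 + 4·5 + 7)/6 = 30/6 = 5; σ²_D = ((7−3)/6)² = 0.444
te_E = (6 + 4·8 + 10)/6 = 48/6 = 8; σ²_E = ((10−6)/6)² = 0.444
te_F = (1 + 4·4 + 7)/6 = 24/6 = 4; σ²_F = ((7−1)/6)² = 1.000
te_G = (2 + 4·4 + 6)/6 = 24/6 = 4; σ²_G = ((6−2)/6)² = 0.444
te_H = (1 + 4·2 + 9)/6 = 18/6 = 3; σ²_H = ((9−1)/6)² = 1.778
te_I = (12 + 4·14 + 16)/6 = 84/6 = 14; σ²_I = ((16−12)/6)² = 0.444
te_J = (6 + 4·7 + 8)/6 = 42/6 = 7; σ²_J = ((8−6)/6)² = 0.111

Forward pass:
ES_A = 0; EF_A = 2
ES_B = 0; EF_B = 13
ES_C = max(EF_A=2, EF_B=13) = 13; EF_C = 13+14 = 27
ES_D = 2; EF_D = 2+5 = 7
ES_E = max(EF_A=2, EF_B=13) = 13; EF_E = 13+8 = 21
ES_F = 2; EF_F = 2+4 = 6
ES_G = 27; EF_G = 27+4 = 31
ES_H = 21; EF_H = 21+3 = 24
ES_I = 31; EF_I = 31+14 = 45
ES_J = max(EF_D=7, EF_F=6, EF_H=24, EF_I=45) = 45; EF_J = 45+7 = 52
Expected project duration μ = 52 days. Critical path: B → C → G → I → J.

Variances on critical path: σ²_B=1.778, σ²_C=2.778, σ²_G=0.444, σ²_I=0.444, σ²_J=0.111.
Largest is σ²_C = 2.778.

C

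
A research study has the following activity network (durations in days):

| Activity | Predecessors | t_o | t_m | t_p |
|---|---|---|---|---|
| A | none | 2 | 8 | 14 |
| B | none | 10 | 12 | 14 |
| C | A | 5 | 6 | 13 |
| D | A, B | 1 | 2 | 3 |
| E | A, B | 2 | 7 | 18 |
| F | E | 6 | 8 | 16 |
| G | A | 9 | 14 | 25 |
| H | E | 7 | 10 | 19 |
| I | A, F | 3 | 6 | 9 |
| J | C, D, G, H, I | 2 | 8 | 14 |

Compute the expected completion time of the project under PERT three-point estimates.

te_A = (2 + 4·8 + 14)/6 = 48/6 = 8
te_B = (10 + 4·12 + 14)/6 = 72/6 = 12
te_C = (5 + 4·6 + 13)/6 = 42/6 = 7
te_D = (1 + 4·2 + 3)/6 = 12/6 = 2
te_E = (2 + 4·7 + 18)/6 = 48/6 = 8
te_F = (6 + 4·8 + 16)/6 = 54/6 = 9
te_G = (9 + 4·14 + 25)/6 = 90/6 = 15
te_H = (7 + 4·10 + 19)/6 = 66/6 = 11
te_I = (3 + 4·6 + 9)/6 = 36/6 = 6
te_J = (2 + 4·8 + 14)/6 = 48/6 = 8

Forward pass:
ES_A = 0; EF_A = 8
ES_B = 0; EF_B = 12
ES_C = 8; EF_C = 8+7 = 15
ES_D = max(EF_A=8, EF_B=12) = 12; EF_D = 12+2 = 14
ES_E = max(EF_A=8, EF_B=12) = 12; EF_E = 12+8 = 20
ES_F = 20; EF_F = 20+9 = 29
ES_G = 8; EF_G = 8+15 = 23
ES_H = 20; EF_H = 20+11 = 31
ES_I = max(EF_A=8, EF_F=29) = 29; EF_I = 29+6 = 35
ES_J = max(EF_C=15, EF_D=14, EF_G=23, EF_H=31, EF_I=35) = 35; EF_J = 35+8 = 43
Expected project duration μ = 43 days. Critical path: B → E → F → I → J.

43 days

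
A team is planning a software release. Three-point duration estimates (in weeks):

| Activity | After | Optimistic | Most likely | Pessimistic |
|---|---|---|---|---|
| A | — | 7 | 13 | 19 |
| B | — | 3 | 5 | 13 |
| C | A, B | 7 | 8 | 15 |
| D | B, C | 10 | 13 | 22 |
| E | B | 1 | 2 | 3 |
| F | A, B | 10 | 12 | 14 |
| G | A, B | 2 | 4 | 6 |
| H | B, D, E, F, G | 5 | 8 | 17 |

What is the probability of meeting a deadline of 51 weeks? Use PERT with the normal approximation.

0.947

te_A = (7 + 4·13 + 19)/6 = 78/6 = 13; σ²_A = ((19−7)/6)² = 4.000
te_B = (3 + 4·5 + 13)/6 = 36/6 = 6; σ²_B = ((13−3)/6)² = 2.778
te_C = (7 + 4·8 + 15)/6 = 54/6 = 9; σ²_C = ((15−7)/6)² = 1.778
te_D = (10 + 4·13 + 22)/6 = 84/6 = 14; σ²_D = ((22−10)/6)² = 4.000
te_E = (1 + 4·2 + 3)/6 = 12/6 = 2; σ²_E = ((3−1)/6)² = 0.111
te_F = (10 + 4·12 + 14)/6 = 72/6 = 12; σ²_F = ((14−10)/6)² = 0.444
te_G = (2 + 4·4 + 6)/6 = 24/6 = 4; σ²_G = ((6−2)/6)² = 0.444
te_H = (5 + 4·8 + 17)/6 = 54/6 = 9; σ²_H = ((17−5)/6)² = 4.000

Forward pass:
ES_A = 0; EF_A = 13
ES_B = 0; EF_B = 6
ES_C = max(EF_A=13, EF_B=6) = 13; EF_C = 13+9 = 22
ES_D = max(EF_B=6, EF_C=22) = 22; EF_D = 22+14 = 36
ES_E = 6; EF_E = 6+2 = 8
ES_F = max(EF_A=13, EF_B=6) = 13; EF_F = 13+12 = 25
ES_G = max(EF_A=13, EF_B=6) = 13; EF_G = 13+4 = 17
ES_H = max(EF_B=6, EF_D=36, EF_E=8, EF_F=25, EF_G=17) = 36; EF_H = 36+9 = 45
Expected project duration μ = 45 weeks. Critical path: A → C → D → H.

Variance along critical path = 4.000 + 1.778 + 4.000 + 4.000 = 13.778; σ = √13.778 = 3.712 weeks.
Z = (51 − 45) / 3.712 = 1.616
P(T ≤ 51) = Φ(1.616) ≈ 0.947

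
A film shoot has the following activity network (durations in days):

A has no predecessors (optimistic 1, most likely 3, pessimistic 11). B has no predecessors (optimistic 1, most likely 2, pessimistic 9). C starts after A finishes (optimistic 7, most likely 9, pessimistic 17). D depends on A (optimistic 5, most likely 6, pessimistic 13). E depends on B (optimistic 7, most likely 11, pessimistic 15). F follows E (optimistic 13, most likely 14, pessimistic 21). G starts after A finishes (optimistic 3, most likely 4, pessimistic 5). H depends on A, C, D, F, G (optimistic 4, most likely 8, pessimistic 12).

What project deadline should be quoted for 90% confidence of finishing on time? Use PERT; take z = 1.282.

te_A = (1 + 4·3 + 11)/6 = 24/6 = 4; σ²_A = ((11−1)/6)² = 2.778
te_B = (1 + 4·2 + 9)/6 = 18/6 = 3; σ²_B = ((9−1)/6)² = 1.778
te_C = (7 + 4·9 + 17)/6 = 60/6 = 10; σ²_C = ((17−7)/6)² = 2.778
te_D = (5 + 4·6 + 13)/6 = 42/6 = 7; σ²_D = ((13−5)/6)² = 1.778
te_E = (7 + 4·11 + 15)/6 = 66/6 = 11; σ²_E = ((15−7)/6)² = 1.778
te_F = (13 + 4·14 + 21)/6 = 90/6 = 15; σ²_F = ((21−13)/6)² = 1.778
te_G = (3 + 4·4 + 5)/6 = 24/6 = 4; σ²_G = ((5−3)/6)² = 0.111
te_H = (4 + 4·8 + 12)/6 = 48/6 = 8; σ²_H = ((12−4)/6)² = 1.778

Forward pass:
ES_A = 0; EF_A = 4
ES_B = 0; EF_B = 3
ES_C = 4; EF_C = 4+10 = 14
ES_D = 4; EF_D = 4+7 = 11
ES_E = 3; EF_E = 3+11 = 14
ES_F = 14; EF_F = 14+15 = 29
ES_G = 4; EF_G = 4+4 = 8
ES_H = max(EF_A=4, EF_C=14, EF_D=11, EF_F=29, EF_G=8) = 29; EF_H = 29+8 = 37
Expected project duration μ = 37 days. Critical path: B → E → F → H.

Variance along critical path = 1.778 + 1.778 + 1.778 + 1.778 = 7.111; σ = 2.667 days.
D = μ + z·σ = 37 + 1.282·2.667 = 40.4 days

40.4 days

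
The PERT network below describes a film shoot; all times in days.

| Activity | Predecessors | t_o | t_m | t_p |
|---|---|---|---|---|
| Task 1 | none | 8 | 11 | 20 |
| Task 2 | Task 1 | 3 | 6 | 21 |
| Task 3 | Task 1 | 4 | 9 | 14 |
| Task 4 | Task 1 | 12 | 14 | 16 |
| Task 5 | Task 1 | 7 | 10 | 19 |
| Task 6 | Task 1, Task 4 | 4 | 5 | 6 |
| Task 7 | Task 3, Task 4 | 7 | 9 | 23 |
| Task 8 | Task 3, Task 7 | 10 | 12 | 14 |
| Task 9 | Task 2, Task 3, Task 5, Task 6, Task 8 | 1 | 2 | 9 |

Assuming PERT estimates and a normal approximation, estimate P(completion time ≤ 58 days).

0.947

te_Task 1 = (8 + 4·11 + 20)/6 = 72/6 = 12; σ²_Task 1 = ((20−8)/6)² = 4.000
te_Task 2 = (3 + 4·6 + 21)/6 = 48/6 = 8; σ²_Task 2 = ((21−3)/6)² = 9.000
te_Task 3 = (4 + 4·9 + 14)/6 = 54/6 = 9; σ²_Task 3 = ((14−4)/6)² = 2.778
te_Task 4 = (12 + 4·14 + 16)/6 = 84/6 = 14; σ²_Task 4 = ((16−12)/6)² = 0.444
te_Task 5 = (7 + 4·10 + 19)/6 = 66/6 = 11; σ²_Task 5 = ((19−7)/6)² = 4.000
te_Task 6 = (4 + 4·5 + 6)/6 = 30/6 = 5; σ²_Task 6 = ((6−4)/6)² = 0.111
te_Task 7 = (7 + 4·9 + 23)/6 = 66/6 = 11; σ²_Task 7 = ((23−7)/6)² = 7.111
te_Task 8 = (10 + 4·12 + 14)/6 = 72/6 = 12; σ²_Task 8 = ((14−10)/6)² = 0.444
te_Task 9 = (1 + 4·2 + 9)/6 = 18/6 = 3; σ²_Task 9 = ((9−1)/6)² = 1.778

Forward pass:
ES_Task 1 = 0; EF_Task 1 = 12
ES_Task 2 = 12; EF_Task 2 = 12+8 = 20
ES_Task 3 = 12; EF_Task 3 = 12+9 = 21
ES_Task 4 = 12; EF_Task 4 = 12+14 = 26
ES_Task 5 = 12; EF_Task 5 = 12+11 = 23
ES_Task 6 = max(EF_Task 1=12, EF_Task 4=26) = 26; EF_Task 6 = 26+5 = 31
ES_Task 7 = max(EF_Task 3=21, EF_Task 4=26) = 26; EF_Task 7 = 26+11 = 37
ES_Task 8 = max(EF_Task 3=21, EF_Task 7=37) = 37; EF_Task 8 = 37+12 = 49
ES_Task 9 = max(EF_Task 2=20, EF_Task 3=21, EF_Task 5=23, EF_Task 6=31, EF_Task 8=49) = 49; EF_Task 9 = 49+3 = 52
Expected project duration μ = 52 days. Critical path: Task 1 → Task 4 → Task 7 → Task 8 → Task 9.

Variance along critical path = 4.000 + 0.444 + 7.111 + 0.444 + 1.778 = 13.778; σ = √13.778 = 3.712 days.
Z = (58 − 52) / 3.712 = 1.616
P(T ≤ 58) = Φ(1.616) ≈ 0.947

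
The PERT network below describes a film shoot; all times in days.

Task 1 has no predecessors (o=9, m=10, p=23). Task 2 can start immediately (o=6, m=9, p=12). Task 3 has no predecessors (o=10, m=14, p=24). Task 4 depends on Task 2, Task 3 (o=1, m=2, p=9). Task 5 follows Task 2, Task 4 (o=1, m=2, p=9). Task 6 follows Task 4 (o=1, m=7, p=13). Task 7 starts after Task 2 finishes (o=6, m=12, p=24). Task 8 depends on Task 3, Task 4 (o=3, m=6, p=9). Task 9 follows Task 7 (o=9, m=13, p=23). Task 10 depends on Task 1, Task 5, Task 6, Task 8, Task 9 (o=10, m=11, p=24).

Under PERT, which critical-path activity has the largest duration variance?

te_Task 1 = (9 + 4·10 + 23)/6 = 72/6 = 12; σ²_Task 1 = ((23−9)/6)² = 5.444
te_Task 2 = (6 + 4·9 + 12)/6 = 54/6 = 9; σ²_Task 2 = ((12−6)/6)² = 1.000
te_Task 3 = (10 + 4·14 + 24)/6 = 90/6 = 15; σ²_Task 3 = ((24−10)/6)² = 5.444
te_Task 4 = (1 + 4·2 + 9)/6 = 18/6 = 3; σ²_Task 4 = ((9−1)/6)² = 1.778
te_Task 5 = (1 + 4·2 + 9)/6 = 18/6 = 3; σ²_Task 5 = ((9−1)/6)² = 1.778
te_Task 6 = (1 + 4·7 + 13)/6 = 42/6 = 7; σ²_Task 6 = ((13−1)/6)² = 4.000
te_Task 7 = (6 + 4·12 + 24)/6 = 78/6 = 13; σ²_Task 7 = ((24−6)/6)² = 9.000
te_Task 8 = (3 + 4·6 + 9)/6 = 36/6 = 6; σ²_Task 8 = ((9−3)/6)² = 1.000
te_Task 9 = (9 + 4·13 + 23)/6 = 84/6 = 14; σ²_Task 9 = ((23−9)/6)² = 5.444
te_Task 10 = (10 + 4·11 + 24)/6 = 78/6 = 13; σ²_Task 10 = ((24−10)/6)² = 5.444

Forward pass:
ES_Task 1 = 0; EF_Task 1 = 12
ES_Task 2 = 0; EF_Task 2 = 9
ES_Task 3 = 0; EF_Task 3 = 15
ES_Task 4 = max(EF_Task 2=9, EF_Task 3=15) = 15; EF_Task 4 = 15+3 = 18
ES_Task 5 = max(EF_Task 2=9, EF_Task 4=18) = 18; EF_Task 5 = 18+3 = 21
ES_Task 6 = 18; EF_Task 6 = 18+7 = 25
ES_Task 7 = 9; EF_Task 7 = 9+13 = 22
ES_Task 8 = max(EF_Task 3=15, EF_Task 4=18) = 18; EF_Task 8 = 18+6 = 24
ES_Task 9 = 22; EF_Task 9 = 22+14 = 36
ES_Task 10 = max(EF_Task 1=12, EF_Task 5=21, EF_Task 6=25, EF_Task 8=24, EF_Task 9=36) = 36; EF_Task 10 = 36+13 = 49
Expected project duration μ = 49 days. Critical path: Task 2 → Task 7 → Task 9 → Task 10.

Variances on critical path: σ²_Task 2=1.000, σ²_Task 7=9.000, σ²_Task 9=5.444, σ²_Task 10=5.444.
Largest is σ²_Task 7 = 9.000.

Task 7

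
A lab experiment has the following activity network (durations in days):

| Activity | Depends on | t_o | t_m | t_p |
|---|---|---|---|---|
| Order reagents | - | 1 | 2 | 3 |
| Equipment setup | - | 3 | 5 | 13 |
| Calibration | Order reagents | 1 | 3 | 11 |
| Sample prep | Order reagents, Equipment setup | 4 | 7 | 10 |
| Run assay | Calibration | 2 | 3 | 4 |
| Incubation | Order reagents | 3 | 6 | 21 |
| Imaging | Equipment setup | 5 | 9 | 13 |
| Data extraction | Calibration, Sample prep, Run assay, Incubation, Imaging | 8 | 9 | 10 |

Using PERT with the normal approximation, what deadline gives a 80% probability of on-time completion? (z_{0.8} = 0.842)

te_Order reagents = (1 + 4·2 + 3)/6 = 12/6 = 2; σ²_Order reagents = ((3−1)/6)² = 0.111
te_Equipment setup = (3 + 4·5 + 13)/6 = 36/6 = 6; σ²_Equipment setup = ((13−3)/6)² = 2.778
te_Calibration = (1 + 4·3 + 11)/6 = 24/6 = 4; σ²_Calibration = ((11−1)/6)² = 2.778
te_Sample prep = (4 + 4·7 + 10)/6 = 42/6 = 7; σ²_Sample prep = ((10−4)/6)² = 1.000
te_Run assay = (2 + 4·3 + 4)/6 = 18/6 = 3; σ²_Run assay = ((4−2)/6)² = 0.111
te_Incubation = (3 + 4·6 + 21)/6 = 48/6 = 8; σ²_Incubation = ((21−3)/6)² = 9.000
te_Imaging = (5 + 4·9 + 13)/6 = 54/6 = 9; σ²_Imaging = ((13−5)/6)² = 1.778
te_Data extraction = (8 + 4·9 + 10)/6 = 54/6 = 9; σ²_Data extraction = ((10−8)/6)² = 0.111

Forward pass:
ES_Order reagents = 0; EF_Order reagents = 2
ES_Equipment setup = 0; EF_Equipment setup = 6
ES_Calibration = 2; EF_Calibration = 2+4 = 6
ES_Sample prep = max(EF_Order reagents=2, EF_Equipment setup=6) = 6; EF_Sample prep = 6+7 = 13
ES_Run assay = 6; EF_Run assay = 6+3 = 9
ES_Incubation = 2; EF_Incubation = 2+8 = 10
ES_Imaging = 6; EF_Imaging = 6+9 = 15
ES_Data extraction = max(EF_Calibration=6, EF_Sample prep=13, EF_Run assay=9, EF_Incubation=10, EF_Imaging=15) = 15; EF_Data extraction = 15+9 = 24
Expected project duration μ = 24 days. Critical path: Equipment setup → Imaging → Data extraction.

Variance along critical path = 2.778 + 1.778 + 0.111 = 4.667; σ = 2.160 days.
D = μ + z·σ = 24 + 0.842·2.160 = 25.8 days

25.8 days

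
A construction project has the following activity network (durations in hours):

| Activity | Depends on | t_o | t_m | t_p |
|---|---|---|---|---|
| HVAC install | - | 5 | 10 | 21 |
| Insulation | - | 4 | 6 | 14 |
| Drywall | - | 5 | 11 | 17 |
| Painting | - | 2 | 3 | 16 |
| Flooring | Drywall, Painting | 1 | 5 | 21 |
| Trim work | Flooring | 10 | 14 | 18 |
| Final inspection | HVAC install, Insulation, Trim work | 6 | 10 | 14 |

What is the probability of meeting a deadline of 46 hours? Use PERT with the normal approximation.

te_HVAC install = (5 + 4·10 + 21)/6 = 66/6 = 11; σ²_HVAC install = ((21−5)/6)² = 7.111
te_Insulation = (4 + 4·6 + 14)/6 = 42/6 = 7; σ²_Insulation = ((14−4)/6)² = 2.778
te_Drywall = (5 + 4·11 + 17)/6 = 66/6 = 11; σ²_Drywall = ((17−5)/6)² = 4.000
te_Painting = (2 + 4·3 + 16)/6 = 30/6 = 5; σ²_Painting = ((16−2)/6)² = 5.444
te_Flooring = (1 + 4·5 + 21)/6 = 42/6 = 7; σ²_Flooring = ((21−1)/6)² = 11.111
te_Trim work = (10 + 4·14 + 18)/6 = 84/6 = 14; σ²_Trim work = ((18−10)/6)² = 1.778
te_Final inspection = (6 + 4·10 + 14)/6 = 60/6 = 10; σ²_Final inspection = ((14−6)/6)² = 1.778

Forward pass:
ES_HVAC install = 0; EF_HVAC install = 11
ES_Insulation = 0; EF_Insulation = 7
ES_Drywall = 0; EF_Drywall = 11
ES_Painting = 0; EF_Painting = 5
ES_Flooring = max(EF_Drywall=11, EF_Painting=5) = 11; EF_Flooring = 11+7 = 18
ES_Trim work = 18; EF_Trim work = 18+14 = 32
ES_Final inspection = max(EF_HVAC install=11, EF_Insulation=7, EF_Trim work=32) = 32; EF_Final inspection = 32+10 = 42
Expected project duration μ = 42 hours. Critical path: Drywall → Flooring → Trim work → Final inspection.

Variance along critical path = 4.000 + 11.111 + 1.778 + 1.778 = 18.667; σ = √18.667 = 4.320 hours.
Z = (46 − 42) / 4.320 = 0.926
P(T ≤ 46) = Φ(0.926) ≈ 0.823

0.823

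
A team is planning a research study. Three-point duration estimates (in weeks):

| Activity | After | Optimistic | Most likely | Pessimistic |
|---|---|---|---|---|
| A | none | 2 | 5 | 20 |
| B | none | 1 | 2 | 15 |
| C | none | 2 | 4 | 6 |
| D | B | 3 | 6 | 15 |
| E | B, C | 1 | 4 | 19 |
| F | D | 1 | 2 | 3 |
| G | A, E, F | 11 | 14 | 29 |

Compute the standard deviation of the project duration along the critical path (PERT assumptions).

te_A = (2 + 4·5 + 20)/6 = 42/6 = 7; σ²_A = ((20−2)/6)² = 9.000
te_B = (1 + 4·2 + 15)/6 = 24/6 = 4; σ²_B = ((15−1)/6)² = 5.444
te_C = (2 + 4·4 + 6)/6 = 24/6 = 4; σ²_C = ((6−2)/6)² = 0.444
te_D = (3 + 4·6 + 15)/6 = 42/6 = 7; σ²_D = ((15−3)/6)² = 4.000
te_E = (1 + 4·4 + 19)/6 = 36/6 = 6; σ²_E = ((19−1)/6)² = 9.000
te_F = (1 + 4·2 + 3)/6 = 12/6 = 2; σ²_F = ((3−1)/6)² = 0.111
te_G = (11 + 4·14 + 29)/6 = 96/6 = 16; σ²_G = ((29−11)/6)² = 9.000

Forward pass:
ES_A = 0; EF_A = 7
ES_B = 0; EF_B = 4
ES_C = 0; EF_C = 4
ES_D = 4; EF_D = 4+7 = 11
ES_E = max(EF_B=4, EF_C=4) = 4; EF_E = 4+6 = 10
ES_F = 11; EF_F = 11+2 = 13
ES_G = max(EF_A=7, EF_E=10, EF_F=13) = 13; EF_G = 13+16 = 29
Expected project duration μ = 29 weeks. Critical path: B → D → F → G.

Variance along critical path = 5.444 + 4.000 + 0.111 + 9.000 = 18.556
σ = √18.556 = 4.308 weeks

4.31 weeks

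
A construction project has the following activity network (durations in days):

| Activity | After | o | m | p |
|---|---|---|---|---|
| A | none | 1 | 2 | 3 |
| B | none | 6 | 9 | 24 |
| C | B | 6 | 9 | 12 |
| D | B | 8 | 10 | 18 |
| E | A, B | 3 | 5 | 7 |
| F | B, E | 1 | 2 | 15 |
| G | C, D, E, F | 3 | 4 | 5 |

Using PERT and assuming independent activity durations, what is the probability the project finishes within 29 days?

te_A = (1 + 4·2 + 3)/6 = 12/6 = 2; σ²_A = ((3−1)/6)² = 0.111
te_B = (6 + 4·9 + 24)/6 = 66/6 = 11; σ²_B = ((24−6)/6)² = 9.000
te_C = (6 + 4·9 + 12)/6 = 54/6 = 9; σ²_C = ((12−6)/6)² = 1.000
te_D = (8 + 4·10 + 18)/6 = 66/6 = 11; σ²_D = ((18−8)/6)² = 2.778
te_E = (3 + 4·5 + 7)/6 = 30/6 = 5; σ²_E = ((7−3)/6)² = 0.444
te_F = (1 + 4·2 + 15)/6 = 24/6 = 4; σ²_F = ((15−1)/6)² = 5.444
te_G = (3 + 4·4 + 5)/6 = 24/6 = 4; σ²_G = ((5−3)/6)² = 0.111

Forward pass:
ES_A = 0; EF_A = 2
ES_B = 0; EF_B = 11
ES_C = 11; EF_C = 11+9 = 20
ES_D = 11; EF_D = 11+11 = 22
ES_E = max(EF_A=2, EF_B=11) = 11; EF_E = 11+5 = 16
ES_F = max(EF_B=11, EF_E=16) = 16; EF_F = 16+4 = 20
ES_G = max(EF_C=20, EF_D=22, EF_E=16, EF_F=20) = 22; EF_G = 22+4 = 26
Expected project duration μ = 26 days. Critical path: B → D → G.

Variance along critical path = 9.000 + 2.778 + 0.111 = 11.889; σ = √11.889 = 3.448 days.
Z = (29 − 26) / 3.448 = 0.870
P(T ≤ 29) = Φ(0.870) ≈ 0.808

0.808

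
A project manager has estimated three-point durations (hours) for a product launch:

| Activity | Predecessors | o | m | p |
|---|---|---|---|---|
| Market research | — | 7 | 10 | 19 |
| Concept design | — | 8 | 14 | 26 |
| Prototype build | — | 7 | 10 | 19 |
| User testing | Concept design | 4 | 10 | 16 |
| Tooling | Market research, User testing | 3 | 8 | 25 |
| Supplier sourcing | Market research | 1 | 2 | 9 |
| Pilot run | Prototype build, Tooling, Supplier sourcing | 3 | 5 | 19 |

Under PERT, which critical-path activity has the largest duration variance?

Tooling

te_Market research = (7 + 4·10 + 19)/6 = 66/6 = 11; σ²_Market research = ((19−7)/6)² = 4.000
te_Concept design = (8 + 4·14 + 26)/6 = 90/6 = 15; σ²_Concept design = ((26−8)/6)² = 9.000
te_Prototype build = (7 + 4·10 + 19)/6 = 66/6 = 11; σ²_Prototype build = ((19−7)/6)² = 4.000
te_User testing = (4 + 4·10 + 16)/6 = 60/6 = 10; σ²_User testing = ((16−4)/6)² = 4.000
te_Tooling = (3 + 4·8 + 25)/6 = 60/6 = 10; σ²_Tooling = ((25−3)/6)² = 13.444
te_Supplier sourcing = (1 + 4·2 + 9)/6 = 18/6 = 3; σ²_Supplier sourcing = ((9−1)/6)² = 1.778
te_Pilot run = (3 + 4·5 + 19)/6 = 42/6 = 7; σ²_Pilot run = ((19−3)/6)² = 7.111

Forward pass:
ES_Market research = 0; EF_Market research = 11
ES_Concept design = 0; EF_Concept design = 15
ES_Prototype build = 0; EF_Prototype build = 11
ES_User testing = 15; EF_User testing = 15+10 = 25
ES_Tooling = max(EF_Market research=11, EF_User testing=25) = 25; EF_Tooling = 25+10 = 35
ES_Supplier sourcing = 11; EF_Supplier sourcing = 11+3 = 14
ES_Pilot run = max(EF_Prototype build=11, EF_Tooling=35, EF_Supplier sourcing=14) = 35; EF_Pilot run = 35+7 = 42
Expected project duration μ = 42 hours. Critical path: Concept design → User testing → Tooling → Pilot run.

Variances on critical path: σ²_Concept design=9.000, σ²_User testing=4.000, σ²_Tooling=13.444, σ²_Pilot run=7.111.
Largest is σ²_Tooling = 13.444.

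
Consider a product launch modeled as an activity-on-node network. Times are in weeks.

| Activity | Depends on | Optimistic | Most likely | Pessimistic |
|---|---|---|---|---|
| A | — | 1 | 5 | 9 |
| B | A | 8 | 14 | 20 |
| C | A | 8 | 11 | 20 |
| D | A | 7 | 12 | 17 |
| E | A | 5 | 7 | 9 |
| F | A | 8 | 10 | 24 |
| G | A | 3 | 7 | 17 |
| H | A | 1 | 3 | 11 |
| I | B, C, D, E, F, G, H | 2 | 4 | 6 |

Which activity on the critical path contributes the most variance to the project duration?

te_A = (1 + 4·5 + 9)/6 = 30/6 = 5; σ²_A = ((9−1)/6)² = 1.778
te_B = (8 + 4·14 + 20)/6 = 84/6 = 14; σ²_B = ((20−8)/6)² = 4.000
te_C = (8 + 4·11 + 20)/6 = 72/6 = 12; σ²_C = ((20−8)/6)² = 4.000
te_D = (7 + 4·12 + 17)/6 = 72/6 = 12; σ²_D = ((17−7)/6)² = 2.778
te_E = (5 + 4·7 + 9)/6 = 42/6 = 7; σ²_E = ((9−5)/6)² = 0.444
te_F = (8 + 4·10 + 24)/6 = 72/6 = 12; σ²_F = ((24−8)/6)² = 7.111
te_G = (3 + 4·7 + 17)/6 = 48/6 = 8; σ²_G = ((17−3)/6)² = 5.444
te_H = (1 + 4·3 + 11)/6 = 24/6 = 4; σ²_H = ((11−1)/6)² = 2.778
te_I = (2 + 4·4 + 6)/6 = 24/6 = 4; σ²_I = ((6−2)/6)² = 0.444

Forward pass:
ES_A = 0; EF_A = 5
ES_B = 5; EF_B = 5+14 = 19
ES_C = 5; EF_C = 5+12 = 17
ES_D = 5; EF_D = 5+12 = 17
ES_E = 5; EF_E = 5+7 = 12
ES_F = 5; EF_F = 5+12 = 17
ES_G = 5; EF_G = 5+8 = 13
ES_H = 5; EF_H = 5+4 = 9
ES_I = max(EF_B=19, EF_C=17, EF_D=17, EF_E=12, EF_F=17, EF_G=13, EF_H=9) = 19; EF_I = 19+4 = 23
Expected project duration μ = 23 weeks. Critical path: A → B → I.

Variances on critical path: σ²_A=1.778, σ²_B=4.000, σ²_I=0.444.
Largest is σ²_B = 4.000.

B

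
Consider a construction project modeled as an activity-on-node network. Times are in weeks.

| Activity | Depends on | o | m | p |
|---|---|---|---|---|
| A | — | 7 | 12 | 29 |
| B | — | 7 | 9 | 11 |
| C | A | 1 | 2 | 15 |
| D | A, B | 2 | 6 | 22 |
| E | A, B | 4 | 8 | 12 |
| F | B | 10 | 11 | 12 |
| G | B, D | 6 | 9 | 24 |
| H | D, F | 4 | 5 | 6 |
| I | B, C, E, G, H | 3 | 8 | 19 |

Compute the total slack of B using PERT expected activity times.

5 weeks

te_A = (7 + 4·12 + 29)/6 = 84/6 = 14
te_B = (7 + 4·9 + 11)/6 = 54/6 = 9
te_C = (1 + 4·2 + 15)/6 = 24/6 = 4
te_D = (2 + 4·6 + 22)/6 = 48/6 = 8
te_E = (4 + 4·8 + 12)/6 = 48/6 = 8
te_F = (10 + 4·11 + 12)/6 = 66/6 = 11
te_G = (6 + 4·9 + 24)/6 = 66/6 = 11
te_H = (4 + 4·5 + 6)/6 = 30/6 = 5
te_I = (3 + 4·8 + 19)/6 = 54/6 = 9

Forward pass:
ES_A = 0; EF_A = 14
ES_B = 0; EF_B = 9
ES_C = 14; EF_C = 14+4 = 18
ES_D = max(EF_A=14, EF_B=9) = 14; EF_D = 14+8 = 22
ES_E = max(EF_A=14, EF_B=9) = 14; EF_E = 14+8 = 22
ES_F = 9; EF_F = 9+11 = 20
ES_G = max(EF_B=9, EF_D=22) = 22; EF_G = 22+11 = 33
ES_H = max(EF_D=22, EF_F=20) = 22; EF_H = 22+5 = 27
ES_I = max(EF_B=9, EF_C=18, EF_E=22, EF_G=33, EF_H=27) = 33; EF_I = 33+9 = 42
Expected project duration μ = 42 weeks. Critical path: A → D → G → I.

Backward pass:
LF_I = 42; LS_I = 42−9 = 33
LF_H = LS_I = 33; LS_H = 33−5 = 28
LF_G = LS_I = 33; LS_G = 33−11 = 22
LF_F = LS_H = 28; LS_F = 28−11 = 17
LF_E = LS_I = 33; LS_E = 33−8 = 25
LF_D = min(LS_G=22, LS_H=28) = 22; LS_D = 22−8 = 14
LF_C = LS_I = 33; LS_C = 33−4 = 29
LF_B = min(LS_D=14, LS_E=25, LS_F=17, LS_G=22, LS_I=33) = 14; LS_B = 14−9 = 5
LF_A = min(LS_C=29, LS_D=14, LS_E=25) = 14; LS_A = 14−14 = 0
Slack_B = LS_B − ES_B = 5 − 0 = 5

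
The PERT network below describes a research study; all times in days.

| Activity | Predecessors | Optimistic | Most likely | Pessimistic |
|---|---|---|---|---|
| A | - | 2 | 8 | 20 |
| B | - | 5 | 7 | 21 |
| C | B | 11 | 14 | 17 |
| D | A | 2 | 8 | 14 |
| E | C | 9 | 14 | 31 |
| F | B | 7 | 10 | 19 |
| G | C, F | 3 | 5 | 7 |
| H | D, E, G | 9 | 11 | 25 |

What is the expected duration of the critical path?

te_A = (2 + 4·8 + 20)/6 = 54/6 = 9
te_B = (5 + 4·7 + 21)/6 = 54/6 = 9
te_C = (11 + 4·14 + 17)/6 = 84/6 = 14
te_D = (2 + 4·8 + 14)/6 = 48/6 = 8
te_E = (9 + 4·14 + 31)/6 = 96/6 = 16
te_F = (7 + 4·10 + 19)/6 = 66/6 = 11
te_G = (3 + 4·5 + 7)/6 = 30/6 = 5
te_H = (9 + 4·11 + 25)/6 = 78/6 = 13

Forward pass:
ES_A = 0; EF_A = 9
ES_B = 0; EF_B = 9
ES_C = 9; EF_C = 9+14 = 23
ES_D = 9; EF_D = 9+8 = 17
ES_E = 23; EF_E = 23+16 = 39
ES_F = 9; EF_F = 9+11 = 20
ES_G = max(EF_C=23, EF_F=20) = 23; EF_G = 23+5 = 28
ES_H = max(EF_D=17, EF_E=39, EF_G=28) = 39; EF_H = 39+13 = 52
Expected project duration μ = 52 days. Critical path: B → C → E → H.

52 days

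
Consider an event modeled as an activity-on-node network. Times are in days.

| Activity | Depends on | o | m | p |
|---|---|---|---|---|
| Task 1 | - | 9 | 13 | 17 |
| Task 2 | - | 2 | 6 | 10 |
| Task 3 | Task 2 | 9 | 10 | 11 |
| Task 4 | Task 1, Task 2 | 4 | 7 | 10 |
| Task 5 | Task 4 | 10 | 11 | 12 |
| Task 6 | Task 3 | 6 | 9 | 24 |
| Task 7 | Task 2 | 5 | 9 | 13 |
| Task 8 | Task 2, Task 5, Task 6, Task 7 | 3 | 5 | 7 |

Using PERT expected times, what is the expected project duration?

36 days

te_Task 1 = (9 + 4·13 + 17)/6 = 78/6 = 13
te_Task 2 = (2 + 4·6 + 10)/6 = 36/6 = 6
te_Task 3 = (9 + 4·10 + 11)/6 = 60/6 = 10
te_Task 4 = (4 + 4·7 + 10)/6 = 42/6 = 7
te_Task 5 = (10 + 4·11 + 12)/6 = 66/6 = 11
te_Task 6 = (6 + 4·9 + 24)/6 = 66/6 = 11
te_Task 7 = (5 + 4·9 + 13)/6 = 54/6 = 9
te_Task 8 = (3 + 4·5 + 7)/6 = 30/6 = 5

Forward pass:
ES_Task 1 = 0; EF_Task 1 = 13
ES_Task 2 = 0; EF_Task 2 = 6
ES_Task 3 = 6; EF_Task 3 = 6+10 = 16
ES_Task 4 = max(EF_Task 1=13, EF_Task 2=6) = 13; EF_Task 4 = 13+7 = 20
ES_Task 5 = 20; EF_Task 5 = 20+11 = 31
ES_Task 6 = 16; EF_Task 6 = 16+11 = 27
ES_Task 7 = 6; EF_Task 7 = 6+9 = 15
ES_Task 8 = max(EF_Task 2=6, EF_Task 5=31, EF_Task 6=27, EF_Task 7=15) = 31; EF_Task 8 = 31+5 = 36
Expected project duration μ = 36 days. Critical path: Task 1 → Task 4 → Task 5 → Task 8.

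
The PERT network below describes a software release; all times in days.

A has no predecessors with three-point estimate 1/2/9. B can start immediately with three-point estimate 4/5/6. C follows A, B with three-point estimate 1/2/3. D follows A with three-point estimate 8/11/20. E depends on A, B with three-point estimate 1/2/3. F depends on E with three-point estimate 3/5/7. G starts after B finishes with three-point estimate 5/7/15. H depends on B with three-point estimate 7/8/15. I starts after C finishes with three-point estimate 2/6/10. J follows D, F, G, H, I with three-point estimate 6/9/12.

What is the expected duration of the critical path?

24 days

te_A = (1 + 4·2 + 9)/6 = 18/6 = 3
te_B = (4 + 4·5 + 6)/6 = 30/6 = 5
te_C = (1 + 4·2 + 3)/6 = 12/6 = 2
te_D = (8 + 4·11 + 20)/6 = 72/6 = 12
te_E = (1 + 4·2 + 3)/6 = 12/6 = 2
te_F = (3 + 4·5 + 7)/6 = 30/6 = 5
te_G = (5 + 4·7 + 15)/6 = 48/6 = 8
te_H = (7 + 4·8 + 15)/6 = 54/6 = 9
te_I = (2 + 4·6 + 10)/6 = 36/6 = 6
te_J = (6 + 4·9 + 12)/6 = 54/6 = 9

Forward pass:
ES_A = 0; EF_A = 3
ES_B = 0; EF_B = 5
ES_C = max(EF_A=3, EF_B=5) = 5; EF_C = 5+2 = 7
ES_D = 3; EF_D = 3+12 = 15
ES_E = max(EF_A=3, EF_B=5) = 5; EF_E = 5+2 = 7
ES_F = 7; EF_F = 7+5 = 12
ES_G = 5; EF_G = 5+8 = 13
ES_H = 5; EF_H = 5+9 = 14
ES_I = 7; EF_I = 7+6 = 13
ES_J = max(EF_D=15, EF_F=12, EF_G=13, EF_H=14, EF_I=13) = 15; EF_J = 15+9 = 24
Expected project duration μ = 24 days. Critical path: A → D → J.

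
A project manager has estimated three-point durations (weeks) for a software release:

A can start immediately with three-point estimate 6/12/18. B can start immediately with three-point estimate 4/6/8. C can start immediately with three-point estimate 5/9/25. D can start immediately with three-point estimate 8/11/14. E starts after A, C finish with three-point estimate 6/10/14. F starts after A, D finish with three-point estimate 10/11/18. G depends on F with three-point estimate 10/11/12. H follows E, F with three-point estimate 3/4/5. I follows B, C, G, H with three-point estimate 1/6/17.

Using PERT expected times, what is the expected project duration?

42 weeks

te_A = (6 + 4·12 + 18)/6 = 72/6 = 12
te_B = (4 + 4·6 + 8)/6 = 36/6 = 6
te_C = (5 + 4·9 + 25)/6 = 66/6 = 11
te_D = (8 + 4·11 + 14)/6 = 66/6 = 11
te_E = (6 + 4·10 + 14)/6 = 60/6 = 10
te_F = (10 + 4·11 + 18)/6 = 72/6 = 12
te_G = (10 + 4·11 + 12)/6 = 66/6 = 11
te_H = (3 + 4·4 + 5)/6 = 24/6 = 4
te_I = (1 + 4·6 + 17)/6 = 42/6 = 7

Forward pass:
ES_A = 0; EF_A = 12
ES_B = 0; EF_B = 6
ES_C = 0; EF_C = 11
ES_D = 0; EF_D = 11
ES_E = max(EF_A=12, EF_C=11) = 12; EF_E = 12+10 = 22
ES_F = max(EF_A=12, EF_D=11) = 12; EF_F = 12+12 = 24
ES_G = 24; EF_G = 24+11 = 35
ES_H = max(EF_E=22, EF_F=24) = 24; EF_H = 24+4 = 28
ES_I = max(EF_B=6, EF_C=11, EF_G=35, EF_H=28) = 35; EF_I = 35+7 = 42
Expected project duration μ = 42 weeks. Critical path: A → F → G → I.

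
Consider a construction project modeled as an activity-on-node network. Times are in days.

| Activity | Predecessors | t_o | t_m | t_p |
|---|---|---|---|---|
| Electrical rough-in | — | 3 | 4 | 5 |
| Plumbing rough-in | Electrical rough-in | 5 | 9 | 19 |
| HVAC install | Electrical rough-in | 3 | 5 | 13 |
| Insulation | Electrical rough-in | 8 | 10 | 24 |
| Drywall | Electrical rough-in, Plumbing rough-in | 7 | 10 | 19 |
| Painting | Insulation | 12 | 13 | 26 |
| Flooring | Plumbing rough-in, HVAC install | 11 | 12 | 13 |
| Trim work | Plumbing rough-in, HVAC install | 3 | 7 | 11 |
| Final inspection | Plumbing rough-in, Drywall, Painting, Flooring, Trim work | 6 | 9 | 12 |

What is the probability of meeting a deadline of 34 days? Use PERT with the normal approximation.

te_Electrical rough-in = (3 + 4·4 + 5)/6 = 24/6 = 4; σ²_Electrical rough-in = ((5−3)/6)² = 0.111
te_Plumbing rough-in = (5 + 4·9 + 19)/6 = 60/6 = 10; σ²_Plumbing rough-in = ((19−5)/6)² = 5.444
te_HVAC install = (3 + 4·5 + 13)/6 = 36/6 = 6; σ²_HVAC install = ((13−3)/6)² = 2.778
te_Insulation = (8 + 4·10 + 24)/6 = 72/6 = 12; σ²_Insulation = ((24−8)/6)² = 7.111
te_Drywall = (7 + 4·10 + 19)/6 = 66/6 = 11; σ²_Drywall = ((19−7)/6)² = 4.000
te_Painting = (12 + 4·13 + 26)/6 = 90/6 = 15; σ²_Painting = ((26−12)/6)² = 5.444
te_Flooring = (11 + 4·12 + 13)/6 = 72/6 = 12; σ²_Flooring = ((13−11)/6)² = 0.111
te_Trim work = (3 + 4·7 + 11)/6 = 42/6 = 7; σ²_Trim work = ((11−3)/6)² = 1.778
te_Final inspection = (6 + 4·9 + 12)/6 = 54/6 = 9; σ²_Final inspection = ((12−6)/6)² = 1.000

Forward pass:
ES_Electrical rough-in = 0; EF_Electrical rough-in = 4
ES_Plumbing rough-in = 4; EF_Plumbing rough-in = 4+10 = 14
ES_HVAC install = 4; EF_HVAC install = 4+6 = 10
ES_Insulation = 4; EF_Insulation = 4+12 = 16
ES_Drywall = max(EF_Electrical rough-in=4, EF_Plumbing rough-in=14) = 14; EF_Drywall = 14+11 = 25
ES_Painting = 16; EF_Painting = 16+15 = 31
ES_Flooring = max(EF_Plumbing rough-in=14, EF_HVAC install=10) = 14; EF_Flooring = 14+12 = 26
ES_Trim work = max(EF_Plumbing rough-in=14, EF_HVAC install=10) = 14; EF_Trim work = 14+7 = 21
ES_Final inspection = max(EF_Plumbing rough-in=14, EF_Drywall=25, EF_Painting=31, EF_Flooring=26, EF_Trim work=21) = 31; EF_Final inspection = 31+9 = 40
Expected project duration μ = 40 days. Critical path: Electrical rough-in → Insulation → Painting → Final inspection.

Variance along critical path = 0.111 + 7.111 + 5.444 + 1.000 = 13.667; σ = √13.667 = 3.697 days.
Z = (34 − 40) / 3.697 = -1.623
P(T ≤ 34) = Φ(-1.623) ≈ 0.052

0.052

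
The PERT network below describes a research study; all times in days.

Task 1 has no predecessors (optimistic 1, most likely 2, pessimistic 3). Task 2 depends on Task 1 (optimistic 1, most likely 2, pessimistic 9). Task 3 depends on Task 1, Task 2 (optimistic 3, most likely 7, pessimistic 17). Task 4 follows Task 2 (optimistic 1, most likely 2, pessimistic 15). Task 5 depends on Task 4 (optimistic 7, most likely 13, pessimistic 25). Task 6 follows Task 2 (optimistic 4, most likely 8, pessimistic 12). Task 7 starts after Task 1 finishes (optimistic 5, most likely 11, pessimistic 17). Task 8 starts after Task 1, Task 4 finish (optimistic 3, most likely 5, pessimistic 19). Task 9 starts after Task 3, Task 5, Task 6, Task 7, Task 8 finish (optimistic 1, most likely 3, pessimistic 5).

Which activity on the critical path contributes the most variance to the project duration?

Task 5

te_Task 1 = (1 + 4·2 + 3)/6 = 12/6 = 2; σ²_Task 1 = ((3−1)/6)² = 0.111
te_Task 2 = (1 + 4·2 + 9)/6 = 18/6 = 3; σ²_Task 2 = ((9−1)/6)² = 1.778
te_Task 3 = (3 + 4·7 + 17)/6 = 48/6 = 8; σ²_Task 3 = ((17−3)/6)² = 5.444
te_Task 4 = (1 + 4·2 + 15)/6 = 24/6 = 4; σ²_Task 4 = ((15−1)/6)² = 5.444
te_Task 5 = (7 + 4·13 + 25)/6 = 84/6 = 14; σ²_Task 5 = ((25−7)/6)² = 9.000
te_Task 6 = (4 + 4·8 + 12)/6 = 48/6 = 8; σ²_Task 6 = ((12−4)/6)² = 1.778
te_Task 7 = (5 + 4·11 + 17)/6 = 66/6 = 11; σ²_Task 7 = ((17−5)/6)² = 4.000
te_Task 8 = (3 + 4·5 + 19)/6 = 42/6 = 7; σ²_Task 8 = ((19−3)/6)² = 7.111
te_Task 9 = (1 + 4·3 + 5)/6 = 18/6 = 3; σ²_Task 9 = ((5−1)/6)² = 0.444

Forward pass:
ES_Task 1 = 0; EF_Task 1 = 2
ES_Task 2 = 2; EF_Task 2 = 2+3 = 5
ES_Task 3 = max(EF_Task 1=2, EF_Task 2=5) = 5; EF_Task 3 = 5+8 = 13
ES_Task 4 = 5; EF_Task 4 = 5+4 = 9
ES_Task 5 = 9; EF_Task 5 = 9+14 = 23
ES_Task 6 = 5; EF_Task 6 = 5+8 = 13
ES_Task 7 = 2; EF_Task 7 = 2+11 = 13
ES_Task 8 = max(EF_Task 1=2, EF_Task 4=9) = 9; EF_Task 8 = 9+7 = 16
ES_Task 9 = max(EF_Task 3=13, EF_Task 5=23, EF_Task 6=13, EF_Task 7=13, EF_Task 8=16) = 23; EF_Task 9 = 23+3 = 26
Expected project duration μ = 26 days. Critical path: Task 1 → Task 2 → Task 4 → Task 5 → Task 9.

Variances on critical path: σ²_Task 1=0.111, σ²_Task 2=1.778, σ²_Task 4=5.444, σ²_Task 5=9.000, σ²_Task 9=0.444.
Largest is σ²_Task 5 = 9.000.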